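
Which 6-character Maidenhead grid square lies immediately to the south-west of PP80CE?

Longitude subsquare c = 2; −1 → 1 = b.
Latitude subsquare e = 4; −1 → 3 = d.

PP80bd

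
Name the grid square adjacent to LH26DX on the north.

Latitude subsquare x = 23; +1 → 24, wraps to 0 = a, carry into square.
Latitude square 6; +1 → 7.
The longitude characters are unchanged.

LH27da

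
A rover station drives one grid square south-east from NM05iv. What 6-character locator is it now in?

Longitude subsquare i = 8; +1 → 9 = j.
Latitude subsquare v = 21; −1 → 20 = u.

NM05ju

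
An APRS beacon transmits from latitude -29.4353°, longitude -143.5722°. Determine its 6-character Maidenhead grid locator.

BG80fn

Shift to the Maidenhead origin (180°W, 90°S): lon 36.4278, lat 60.5647.
Field: lon ⌊36.4278/20⌋ = 1 → B; lat ⌊60.5647/10⌋ = 6 → G.
Square: lon ⌊16.4278/2⌋ = 8; lat ⌊0.5647/1⌋ = 0.
Subsquare: lon ⌊0.4278/0.0833333⌋ = 5 → f; lat ⌊0.5647/0.0416667⌋ = 13 → n.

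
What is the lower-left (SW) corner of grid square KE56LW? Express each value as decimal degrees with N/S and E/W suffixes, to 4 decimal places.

43.0833° S, 30.9167° E

Field K=10, E=4: +10·20° lon, +4·10° lat → SW at lon 20°, lat -50°.
Square 5, 6: +5·2° lon, +6·1° lat → SW at lon 30°, lat -44°.
Subsquare l=11, w=22: +11·0.0833333° lon, +22·0.0416667° lat → SW at lon 30.9167°, lat -43.0833°.
latitude 43.0833° S, longitude 30.9167° E.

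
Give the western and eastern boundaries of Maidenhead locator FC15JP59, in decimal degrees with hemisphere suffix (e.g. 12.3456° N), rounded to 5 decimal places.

Field F=5, C=2: +5·20° lon, +2·10° lat → SW at lon -80°, lat -70°.
Square 1, 5: +1·2° lon, +5·1° lat → SW at lon -78°, lat -65°.
Subsquare j=9, p=15: +9·0.0833333° lon, +15·0.0416667° lat → SW at lon -77.25°, lat -64.375°.
Extended square 5, 9: +5·0.00833333° lon, +9·0.00416667° lat → SW at lon -77.2083°, lat -64.3375°.
Cell spans 0.00833333° lon × 0.00416667° lat.
west 77.20833° W, east 77.20000° W.

77.20833° W, 77.20000° W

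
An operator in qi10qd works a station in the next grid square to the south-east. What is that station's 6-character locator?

QI10rc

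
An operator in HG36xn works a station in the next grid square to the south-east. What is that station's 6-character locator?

HG46am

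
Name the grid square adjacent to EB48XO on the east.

Longitude subsquare x = 23; +1 → 24, wraps to 0 = a, carry into square.
Longitude square 4; +1 → 5.
The latitude characters are unchanged.

EB58ao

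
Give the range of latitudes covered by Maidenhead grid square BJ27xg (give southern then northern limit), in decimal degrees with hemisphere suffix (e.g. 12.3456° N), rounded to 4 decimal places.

Field B=1, J=9: +1·20° lon, +9·10° lat → SW at lon -160°, lat 0°.
Square 2, 7: +2·2° lon, +7·1° lat → SW at lon -156°, lat 7°.
Subsquare x=23, g=6: +23·0.0833333° lon, +6·0.0416667° lat → SW at lon -154.083°, lat 7.25°.
Cell spans 0.0833333° lon × 0.0416667° lat.
south 7.2500° N, north 7.2917° N.

7.2500° N, 7.2917° N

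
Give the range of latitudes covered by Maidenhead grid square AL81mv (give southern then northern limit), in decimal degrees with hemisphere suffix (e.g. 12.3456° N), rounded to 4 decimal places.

Field A=0, L=11: +0·20° lon, +11·10° lat → SW at lon -180°, lat 20°.
Square 8, 1: +8·2° lon, +1·1° lat → SW at lon -164°, lat 21°.
Subsquare m=12, v=21: +12·0.0833333° lon, +21·0.0416667° lat → SW at lon -163°, lat 21.875°.
Cell spans 0.0833333° lon × 0.0416667° lat.
south 21.8750° N, north 21.9167° N.

21.8750° N, 21.9167° N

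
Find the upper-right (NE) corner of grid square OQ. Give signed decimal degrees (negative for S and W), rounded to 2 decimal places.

80.00, 120.00

Field O=14, Q=16: +14·20° lon, +16·10° lat → SW at lon 100°, lat 70°.
Cell spans 20° lon × 10° lat. NE corner is SW corner plus one full cell.
latitude 80.00, longitude 120.00.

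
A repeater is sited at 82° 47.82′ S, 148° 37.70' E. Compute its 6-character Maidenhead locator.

Shift to the Maidenhead origin (180°W, 90°S): lon 328.6283, lat 7.2030.
Field: 328.6283/20 → 16 → Q, 7.2030/10 → 0 → A; chars QA.
Square: 8.6283/2 → 4, 7.2030/1 → 7; chars 47.
Subsquare: 0.6283/0.0833333 → 7 → h, 0.2030/0.0416667 → 4 → e; chars he.

QA47he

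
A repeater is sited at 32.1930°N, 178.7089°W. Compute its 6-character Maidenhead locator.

AM02pe

Shift to the Maidenhead origin (180°W, 90°S): lon 1.2911, lat 122.1930.
Field (20°×10°, letters A–R): lon ⌊1.2911/20⌋ = 0 → A; lat ⌊122.1930/10⌋ = 12 → M.
Square (2°×1°, digits 0–9): lon ⌊1.2911/2⌋ = 0; lat ⌊2.1930/1⌋ = 2.
Subsquare (5′×2.5′, letters a–x): lon ⌊1.2911/0.0833333⌋ = 15 → p; lat ⌊0.1930/0.0416667⌋ = 4 → e.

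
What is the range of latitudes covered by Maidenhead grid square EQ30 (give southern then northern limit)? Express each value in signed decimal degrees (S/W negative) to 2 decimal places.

Field E=4, Q=16: +4·20° lon, +16·10° lat → SW at lon -100°, lat 70°.
Square 3, 0: +3·2° lon, +0·1° lat → SW at lon -94°, lat 70°.
Cell spans 2° lon × 1° lat.
south 70.00, north 71.00.

70.00, 71.00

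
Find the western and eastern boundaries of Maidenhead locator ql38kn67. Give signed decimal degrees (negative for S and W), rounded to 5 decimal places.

Field Q=16, L=11: +16·20° lon, +11·10° lat → SW at lon 140°, lat 20°.
Square 3, 8: +3·2° lon, +8·1° lat → SW at lon 146°, lat 28°.
Subsquare k=10, n=13: +10·0.0833333° lon, +13·0.0416667° lat → SW at lon 146.833°, lat 28.5417°.
Extended square 6, 7: +6·0.00833333° lon, +7·0.00416667° lat → SW at lon 146.883°, lat 28.5708°.
Cell spans 0.00833333° lon × 0.00416667° lat.
west 146.88333, east 146.89167.

146.88333, 146.89167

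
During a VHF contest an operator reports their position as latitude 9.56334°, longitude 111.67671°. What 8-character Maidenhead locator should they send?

OJ59un15

Offset from 180°W / 90°S: lon 291.67671°, lat 99.56334°.
Field: 291.67671/20 → 14 → O, 99.56334/10 → 9 → J; chars OJ.
Square: 11.67671/2 → 5, 9.56334/1 → 9; chars 59.
Subsquare: 1.67671/0.0833333 → 20 → u, 0.56334/0.0416667 → 13 → n; chars un.
Extended square: 0.01004/0.00833333 → 1, 0.02167/0.00416667 → 5; chars 15.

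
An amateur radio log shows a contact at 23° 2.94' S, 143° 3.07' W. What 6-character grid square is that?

BG86lw

Add 180° to longitude and 90° to latitude: 36.9488, 66.9510.
Field: 36.9488/20 → 1 → B, 66.9510/10 → 6 → G; chars BG.
Square: 16.9488/2 → 8, 6.9510/1 → 6; chars 86.
Subsquare: 0.9488/0.0833333 → 11 → l, 0.9510/0.0416667 → 22 → w; chars lw.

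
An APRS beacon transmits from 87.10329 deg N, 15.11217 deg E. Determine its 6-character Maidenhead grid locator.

JR77nc

Add 180° to longitude and 90° to latitude: 195.1122, 177.1033.
Field: 195.1122/20 → 9 → J, 177.1033/10 → 17 → R; chars JR.
Square: 15.1122/2 → 7, 7.1033/1 → 7; chars 77.
Subsquare: 1.1122/0.0833333 → 13 → n, 0.1033/0.0416667 → 2 → c; chars nc.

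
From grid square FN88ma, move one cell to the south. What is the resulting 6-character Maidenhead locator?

Latitude subsquare a = 0; −1 → -1, wraps to 23 = x, carry into square.
Latitude square 8; −1 → 7.
The longitude characters are unchanged.

FN87mx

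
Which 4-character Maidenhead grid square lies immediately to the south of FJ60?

Latitude square 0; −1 → -1, wraps to 9, carry into field.
Latitude field J = 9; −1 → 8 = I.
The longitude characters are unchanged.

FI69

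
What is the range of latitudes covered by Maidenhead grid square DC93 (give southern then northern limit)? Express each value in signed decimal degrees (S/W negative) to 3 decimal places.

Field D=3, C=2: +3·20° lon, +2·10° lat → SW at lon -120°, lat -70°.
Square 9, 3: +9·2° lon, +3·1° lat → SW at lon -102°, lat -67°.
Cell spans 2° lon × 1° lat.
south -67.000, north -66.000.

-67.000, -66.000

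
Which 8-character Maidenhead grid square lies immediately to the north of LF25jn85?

Latitude extended square 5; +1 → 6.
The longitude characters are unchanged.

LF25jn86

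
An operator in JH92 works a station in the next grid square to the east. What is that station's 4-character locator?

Longitude square 9; +1 → 10, wraps to 0, carry into field.
Longitude field J = 9; +1 → 10 = K.
The latitude characters are unchanged.

KH02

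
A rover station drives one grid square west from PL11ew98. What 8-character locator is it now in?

Longitude extended square 9; −1 → 8.
The latitude characters are unchanged.

PL11ew88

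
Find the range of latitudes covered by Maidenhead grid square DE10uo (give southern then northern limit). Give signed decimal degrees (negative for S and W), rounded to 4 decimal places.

-49.4167, -49.3750

Field D=3, E=4: +3·20° lon, +4·10° lat → SW at lon -120°, lat -50°.
Square 1, 0: +1·2° lon, +0·1° lat → SW at lon -118°, lat -50°.
Subsquare u=20, o=14: +20·0.0833333° lon, +14·0.0416667° lat → SW at lon -116.333°, lat -49.4167°.
Cell spans 0.0833333° lon × 0.0416667° lat.
south -49.4167, north -49.3750.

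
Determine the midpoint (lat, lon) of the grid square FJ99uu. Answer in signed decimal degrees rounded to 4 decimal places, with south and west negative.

Field F=5, J=9: +5·20° lon, +9·10° lat → SW at lon -80°, lat 0°.
Square 9, 9: +9·2° lon, +9·1° lat → SW at lon -62°, lat 9°.
Subsquare u=20, u=20: +20·0.0833333° lon, +20·0.0416667° lat → SW at lon -60.3333°, lat 9.83333°.
Cell spans 0.0833333° lon × 0.0416667° lat. Centre is SW corner plus half of each.
latitude 9.8542, longitude -60.2917.

9.8542, -60.2917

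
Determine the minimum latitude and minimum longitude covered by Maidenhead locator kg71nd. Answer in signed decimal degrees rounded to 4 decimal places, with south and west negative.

Field K=10, G=6: +10·20° lon, +6·10° lat → SW at lon 20°, lat -30°.
Square 7, 1: +7·2° lon, +1·1° lat → SW at lon 34°, lat -29°.
Subsquare n=13, d=3: +13·0.0833333° lon, +3·0.0416667° lat → SW at lon 35.0833°, lat -28.875°.
latitude -28.8750, longitude 35.0833.

-28.8750, 35.0833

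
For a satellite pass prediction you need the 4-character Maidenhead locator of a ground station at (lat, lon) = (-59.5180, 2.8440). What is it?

Add 180° to longitude and 90° to latitude: 182.84, 30.48.
Field: 182.84/20 → 9 → J, 30.48/10 → 3 → D; chars JD.
Square: 2.84/2 → 1, 0.48/1 → 0; chars 10.

JD10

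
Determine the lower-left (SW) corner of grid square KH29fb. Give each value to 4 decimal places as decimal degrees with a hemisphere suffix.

10.9583° S, 24.4167° E

Field K=10, H=7: +10·20° lon, +7·10° lat → SW at lon 20°, lat -20°.
Square 2, 9: +2·2° lon, +9·1° lat → SW at lon 24°, lat -11°.
Subsquare f=5, b=1: +5·0.0833333° lon, +1·0.0416667° lat → SW at lon 24.4167°, lat -10.9583°.
latitude 10.9583° S, longitude 24.4167° E.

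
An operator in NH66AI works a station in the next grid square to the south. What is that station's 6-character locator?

Latitude subsquare i = 8; −1 → 7 = h.
The longitude characters are unchanged.

NH66ah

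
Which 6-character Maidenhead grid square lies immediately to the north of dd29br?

Latitude subsquare r = 17; +1 → 18 = s.
The longitude characters are unchanged.

DD29bs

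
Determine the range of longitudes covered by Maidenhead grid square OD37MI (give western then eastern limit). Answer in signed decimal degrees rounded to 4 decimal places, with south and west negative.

Field O=14, D=3: +14·20° lon, +3·10° lat → SW at lon 100°, lat -60°.
Square 3, 7: +3·2° lon, +7·1° lat → SW at lon 106°, lat -53°.
Subsquare m=12, i=8: +12·0.0833333° lon, +8·0.0416667° lat → SW at lon 107°, lat -52.6667°.
Cell spans 0.0833333° lon × 0.0416667° lat.
west 107.0000, east 107.0833.

107.0000, 107.0833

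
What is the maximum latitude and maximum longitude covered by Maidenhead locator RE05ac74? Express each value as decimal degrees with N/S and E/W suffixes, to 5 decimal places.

44.89583° S, 160.06667° E

Field R=17, E=4: +17·20° lon, +4·10° lat → SW at lon 160°, lat -50°.
Square 0, 5: +0·2° lon, +5·1° lat → SW at lon 160°, lat -45°.
Subsquare a=0, c=2: +0·0.0833333° lon, +2·0.0416667° lat → SW at lon 160°, lat -44.9167°.
Extended square 7, 4: +7·0.00833333° lon, +4·0.00416667° lat → SW at lon 160.058°, lat -44.9°.
Cell spans 0.00833333° lon × 0.00416667° lat. NE corner is SW corner plus one full cell.
latitude 44.89583° S, longitude 160.06667° E.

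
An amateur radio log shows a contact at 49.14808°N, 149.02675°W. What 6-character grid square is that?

Shift to the Maidenhead origin (180°W, 90°S): lon 30.9733, lat 139.1481.
Field: lon ⌊30.9733/20⌋ = 1 → B; lat ⌊139.1481/10⌋ = 13 → N.
Square: lon ⌊10.9733/2⌋ = 5; lat ⌊9.1481/1⌋ = 9.
Subsquare: lon ⌊0.9733/0.0833333⌋ = 11 → l; lat ⌊0.1481/0.0416667⌋ = 3 → d.

BN59ld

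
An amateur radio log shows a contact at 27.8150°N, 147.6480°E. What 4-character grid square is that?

Shift to the Maidenhead origin (180°W, 90°S): lon 327.65, lat 117.81.
Field: lon ⌊327.65/20⌋ = 16 → Q; lat ⌊117.81/10⌋ = 11 → L.
Square: lon ⌊7.65/2⌋ = 3; lat ⌊7.81/1⌋ = 7.

QL37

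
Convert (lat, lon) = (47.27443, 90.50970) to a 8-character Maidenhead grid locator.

NN57gg15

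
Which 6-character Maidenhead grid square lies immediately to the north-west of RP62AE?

RP52xf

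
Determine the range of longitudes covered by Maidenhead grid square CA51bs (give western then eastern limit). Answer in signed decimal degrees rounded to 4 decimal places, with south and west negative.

Field C=2, A=0: +2·20° lon, +0·10° lat → SW at lon -140°, lat -90°.
Square 5, 1: +5·2° lon, +1·1° lat → SW at lon -130°, lat -89°.
Subsquare b=1, s=18: +1·0.0833333° lon, +18·0.0416667° lat → SW at lon -129.917°, lat -88.25°.
Cell spans 0.0833333° lon × 0.0416667° lat.
west -129.9167, east -129.8333.

-129.9167, -129.8333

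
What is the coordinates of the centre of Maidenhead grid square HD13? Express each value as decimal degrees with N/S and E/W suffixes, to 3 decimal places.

56.500° S, 37.000° W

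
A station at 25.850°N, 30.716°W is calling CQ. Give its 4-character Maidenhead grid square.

HL45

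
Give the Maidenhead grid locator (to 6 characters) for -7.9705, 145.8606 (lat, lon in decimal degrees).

QI22wa

Add 180° to longitude and 90° to latitude: 325.8606, 82.0295.
Field (20°×10°, letters A–R): 325.8606/20 → 16 → Q, 82.0295/10 → 8 → I; chars QI.
Square (2°×1°, digits 0–9): 5.8606/2 → 2, 2.0295/1 → 2; chars 22.
Subsquare (5′×2.5′, letters a–x): 1.8606/0.0833333 → 22 → w, 0.0295/0.0416667 → 0 → a; chars wa.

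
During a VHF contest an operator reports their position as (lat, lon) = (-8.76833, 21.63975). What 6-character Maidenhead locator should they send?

Offset from 180°W / 90°S: lon 201.6397°, lat 81.2317°.
Field (20°×10°, letters A–R): lon ⌊201.6397/20⌋ = 10 → K; lat ⌊81.2317/10⌋ = 8 → I.
Square (2°×1°, digits 0–9): lon ⌊1.6397/2⌋ = 0; lat ⌊1.2317/1⌋ = 1.
Subsquare (5′×2.5′, letters a–x): lon ⌊1.6397/0.0833333⌋ = 19 → t; lat ⌊0.2317/0.0416667⌋ = 5 → f.

KI01tf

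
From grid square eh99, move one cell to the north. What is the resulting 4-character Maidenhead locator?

EI90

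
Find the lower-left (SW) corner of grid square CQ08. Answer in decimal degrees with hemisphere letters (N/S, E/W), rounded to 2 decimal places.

Field C=2, Q=16: +2·20° lon, +16·10° lat → SW at lon -140°, lat 70°.
Square 0, 8: +0·2° lon, +8·1° lat → SW at lon -140°, lat 78°.
latitude 78.00° N, longitude 140.00° W.

78.00° N, 140.00° W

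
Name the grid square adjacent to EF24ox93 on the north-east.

EF24px04

Longitude extended square 9; +1 → 10, wraps to 0, carry into subsquare.
Longitude subsquare o = 14; +1 → 15 = p.
Latitude extended square 3; +1 → 4.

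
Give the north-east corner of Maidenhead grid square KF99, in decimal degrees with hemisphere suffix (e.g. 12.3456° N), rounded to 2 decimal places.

30.00° S, 40.00° E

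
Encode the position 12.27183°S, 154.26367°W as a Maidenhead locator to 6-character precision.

Add 180° to longitude and 90° to latitude: 25.7363, 77.7282.
Field (20°×10°, letters A–R): lon ⌊25.7363/20⌋ = 1 → B; lat ⌊77.7282/10⌋ = 7 → H.
Square (2°×1°, digits 0–9): lon ⌊5.7363/2⌋ = 2; lat ⌊7.7282/1⌋ = 7.
Subsquare (5′×2.5′, letters a–x): lon ⌊1.7363/0.0833333⌋ = 20 → u; lat ⌊0.7282/0.0416667⌋ = 17 → r.

BH27ur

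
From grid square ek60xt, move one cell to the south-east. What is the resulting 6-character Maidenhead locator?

EK70as

Longitude subsquare x = 23; +1 → 24, wraps to 0 = a, carry into square.
Longitude square 6; +1 → 7.
Latitude subsquare t = 19; −1 → 18 = s.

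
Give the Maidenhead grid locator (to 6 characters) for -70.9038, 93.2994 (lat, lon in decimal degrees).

NB69pc

Add 180° to longitude and 90° to latitude: 273.2994, 19.0962.
Field: lon ⌊273.2994/20⌋ = 13 → N; lat ⌊19.0962/10⌋ = 1 → B.
Square: lon ⌊13.2994/2⌋ = 6; lat ⌊9.0962/1⌋ = 9.
Subsquare: lon ⌊1.2994/0.0833333⌋ = 15 → p; lat ⌊0.0962/0.0416667⌋ = 2 → c.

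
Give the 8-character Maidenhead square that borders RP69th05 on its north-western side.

RP69sh96

Longitude extended square 0; −1 → -1, wraps to 9, carry into subsquare.
Longitude subsquare t = 19; −1 → 18 = s.
Latitude extended square 5; +1 → 6.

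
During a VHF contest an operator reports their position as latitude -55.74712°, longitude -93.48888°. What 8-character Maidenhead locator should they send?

ED34gg10

Add 180° to longitude and 90° to latitude: 86.51112, 34.25288.
Field: lon ⌊86.51112/20⌋ = 4 → E; lat ⌊34.25288/10⌋ = 3 → D.
Square: lon ⌊6.51112/2⌋ = 3; lat ⌊4.25288/1⌋ = 4.
Subsquare: lon ⌊0.51112/0.0833333⌋ = 6 → g; lat ⌊0.25288/0.0416667⌋ = 6 → g.
Extended square: lon ⌊0.01112/0.00833333⌋ = 1; lat ⌊0.00288/0.00416667⌋ = 0.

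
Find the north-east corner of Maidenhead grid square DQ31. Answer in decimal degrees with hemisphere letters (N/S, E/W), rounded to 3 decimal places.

72.000° N, 112.000° W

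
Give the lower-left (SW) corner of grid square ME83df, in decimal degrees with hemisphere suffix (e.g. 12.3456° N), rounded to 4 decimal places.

Field M=12, E=4: +12·20° lon, +4·10° lat → SW at lon 60°, lat -50°.
Square 8, 3: +8·2° lon, +3·1° lat → SW at lon 76°, lat -47°.
Subsquare d=3, f=5: +3·0.0833333° lon, +5·0.0416667° lat → SW at lon 76.25°, lat -46.7917°.
latitude 46.7917° S, longitude 76.2500° E.

46.7917° S, 76.2500° E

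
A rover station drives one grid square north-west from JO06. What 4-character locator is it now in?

IO97

Longitude square 0; −1 → -1, wraps to 9, carry into field.
Longitude field J = 9; −1 → 8 = I.
Latitude square 6; +1 → 7.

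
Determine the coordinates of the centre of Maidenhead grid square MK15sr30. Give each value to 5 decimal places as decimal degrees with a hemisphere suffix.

15.71042° N, 63.52917° E

Field M=12, K=10: +12·20° lon, +10·10° lat → SW at lon 60°, lat 10°.
Square 1, 5: +1·2° lon, +5·1° lat → SW at lon 62°, lat 15°.
Subsquare s=18, r=17: +18·0.0833333° lon, +17·0.0416667° lat → SW at lon 63.5°, lat 15.7083°.
Extended square 3, 0: +3·0.00833333° lon, +0·0.00416667° lat → SW at lon 63.525°, lat 15.7083°.
Cell spans 0.00833333° lon × 0.00416667° lat. Centre is SW corner plus half of each.
latitude 15.71042° N, longitude 63.52917° E.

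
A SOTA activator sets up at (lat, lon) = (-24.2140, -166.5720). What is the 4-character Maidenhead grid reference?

AG65

Offset from 180°W / 90°S: lon 13.43°, lat 65.79°.
Field: 13.43/20 → 0 → A, 65.79/10 → 6 → G; chars AG.
Square: 13.43/2 → 6, 5.79/1 → 5; chars 65.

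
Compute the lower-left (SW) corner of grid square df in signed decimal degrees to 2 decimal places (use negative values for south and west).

-40.00, -120.00

Field D=3, F=5: +3·20° lon, +5·10° lat → SW at lon -120°, lat -40°.
latitude -40.00, longitude -120.00.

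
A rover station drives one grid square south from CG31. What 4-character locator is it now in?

Latitude square 1; −1 → 0.
The longitude characters are unchanged.

CG30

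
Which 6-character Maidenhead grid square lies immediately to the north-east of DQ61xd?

Longitude subsquare x = 23; +1 → 24, wraps to 0 = a, carry into square.
Longitude square 6; +1 → 7.
Latitude subsquare d = 3; +1 → 4 = e.

DQ71ae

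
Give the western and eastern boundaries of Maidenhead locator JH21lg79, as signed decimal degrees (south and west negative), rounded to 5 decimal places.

4.97500, 4.98333

Field J=9, H=7: +9·20° lon, +7·10° lat → SW at lon 0°, lat -20°.
Square 2, 1: +2·2° lon, +1·1° lat → SW at lon 4°, lat -19°.
Subsquare l=11, g=6: +11·0.0833333° lon, +6·0.0416667° lat → SW at lon 4.91667°, lat -18.75°.
Extended square 7, 9: +7·0.00833333° lon, +9·0.00416667° lat → SW at lon 4.975°, lat -18.7125°.
Cell spans 0.00833333° lon × 0.00416667° lat.
west 4.97500, east 4.98333.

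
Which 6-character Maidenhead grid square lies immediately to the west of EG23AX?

Longitude subsquare a = 0; −1 → -1, wraps to 23 = x, carry into square.
Longitude square 2; −1 → 1.
The latitude characters are unchanged.

EG13xx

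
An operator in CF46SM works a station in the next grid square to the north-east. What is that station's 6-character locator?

CF46tn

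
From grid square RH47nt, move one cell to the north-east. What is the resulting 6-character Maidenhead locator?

RH47ou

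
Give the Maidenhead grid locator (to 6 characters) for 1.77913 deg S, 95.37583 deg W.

EI28hf

Shift to the Maidenhead origin (180°W, 90°S): lon 84.6242, lat 88.2209.
Field (20°×10°, letters A–R): 84.6242/20 → 4 → E, 88.2209/10 → 8 → I; chars EI.
Square (2°×1°, digits 0–9): 4.6242/2 → 2, 8.2209/1 → 8; chars 28.
Subsquare (5′×2.5′, letters a–x): 0.6242/0.0833333 → 7 → h, 0.2209/0.0416667 → 5 → f; chars hf.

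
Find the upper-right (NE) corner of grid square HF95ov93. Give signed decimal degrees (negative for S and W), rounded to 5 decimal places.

Field H=7, F=5: +7·20° lon, +5·10° lat → SW at lon -40°, lat -40°.
Square 9, 5: +9·2° lon, +5·1° lat → SW at lon -22°, lat -35°.
Subsquare o=14, v=21: +14·0.0833333° lon, +21·0.0416667° lat → SW at lon -20.8333°, lat -34.125°.
Extended square 9, 3: +9·0.00833333° lon, +3·0.00416667° lat → SW at lon -20.7583°, lat -34.1125°.
Cell spans 0.00833333° lon × 0.00416667° lat. NE corner is SW corner plus one full cell.
latitude -34.10833, longitude -20.75000.

-34.10833, -20.75000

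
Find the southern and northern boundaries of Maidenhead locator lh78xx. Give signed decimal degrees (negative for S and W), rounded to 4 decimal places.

Field L=11, H=7: +11·20° lon, +7·10° lat → SW at lon 40°, lat -20°.
Square 7, 8: +7·2° lon, +8·1° lat → SW at lon 54°, lat -12°.
Subsquare x=23, x=23: +23·0.0833333° lon, +23·0.0416667° lat → SW at lon 55.9167°, lat -11.0417°.
Cell spans 0.0833333° lon × 0.0416667° lat.
south -11.0417, north -11.0000.

-11.0417, -11.0000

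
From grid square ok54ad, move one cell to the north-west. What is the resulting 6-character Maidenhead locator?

OK44xe

Longitude subsquare a = 0; −1 → -1, wraps to 23 = x, carry into square.
Longitude square 5; −1 → 4.
Latitude subsquare d = 3; +1 → 4 = e.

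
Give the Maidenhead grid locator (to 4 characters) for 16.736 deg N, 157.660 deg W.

Shift to the Maidenhead origin (180°W, 90°S): lon 22.34, lat 106.74.
Field: lon ⌊22.34/20⌋ = 1 → B; lat ⌊106.74/10⌋ = 10 → K.
Square: lon ⌊2.34/2⌋ = 1; lat ⌊6.74/1⌋ = 6.

BK16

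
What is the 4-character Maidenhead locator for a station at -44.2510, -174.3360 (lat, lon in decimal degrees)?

AE25

Add 180° to longitude and 90° to latitude: 5.66, 45.75.
Field (20°×10°, letters A–R): lon ⌊5.66/20⌋ = 0 → A; lat ⌊45.75/10⌋ = 4 → E.
Square (2°×1°, digits 0–9): lon ⌊5.66/2⌋ = 2; lat ⌊5.75/1⌋ = 5.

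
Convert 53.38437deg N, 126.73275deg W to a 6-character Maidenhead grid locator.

CO63pj

Add 180° to longitude and 90° to latitude: 53.2673, 143.3844.
Field: lon ⌊53.2673/20⌋ = 2 → C; lat ⌊143.3844/10⌋ = 14 → O.
Square: lon ⌊13.2673/2⌋ = 6; lat ⌊3.3844/1⌋ = 3.
Subsquare: lon ⌊1.2673/0.0833333⌋ = 15 → p; lat ⌊0.3844/0.0416667⌋ = 9 → j.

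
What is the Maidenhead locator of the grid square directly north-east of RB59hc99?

Longitude extended square 9; +1 → 10, wraps to 0, carry into subsquare.
Longitude subsquare h = 7; +1 → 8 = i.
Latitude extended square 9; +1 → 10, wraps to 0, carry into subsquare.
Latitude subsquare c = 2; +1 → 3 = d.

RB59id00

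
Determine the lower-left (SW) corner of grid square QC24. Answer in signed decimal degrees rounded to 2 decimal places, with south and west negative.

Field Q=16, C=2: +16·20° lon, +2·10° lat → SW at lon 140°, lat -70°.
Square 2, 4: +2·2° lon, +4·1° lat → SW at lon 144°, lat -66°.
latitude -66.00, longitude 144.00.

-66.00, 144.00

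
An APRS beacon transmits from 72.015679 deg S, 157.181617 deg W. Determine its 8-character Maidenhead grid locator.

Add 180° to longitude and 90° to latitude: 22.81838, 17.98432.
Field (20°×10°, letters A–R): 22.81838/20 → 1 → B, 17.98432/10 → 1 → B; chars BB.
Square (2°×1°, digits 0–9): 2.81838/2 → 1, 7.98432/1 → 7; chars 17.
Subsquare (5′×2.5′, letters a–x): 0.81838/0.0833333 → 9 → j, 0.98432/0.0416667 → 23 → x; chars jx.
Extended square (30″×15″, digits 0–9): 0.06838/0.00833333 → 8, 0.02599/0.00416667 → 6; chars 86.

BB17jx86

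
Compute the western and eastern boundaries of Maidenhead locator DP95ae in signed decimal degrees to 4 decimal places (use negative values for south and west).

Field D=3, P=15: +3·20° lon, +15·10° lat → SW at lon -120°, lat 60°.
Square 9, 5: +9·2° lon, +5·1° lat → SW at lon -102°, lat 65°.
Subsquare a=0, e=4: +0·0.0833333° lon, +4·0.0416667° lat → SW at lon -102°, lat 65.1667°.
Cell spans 0.0833333° lon × 0.0416667° lat.
west -102.0000, east -101.9167.

-102.0000, -101.9167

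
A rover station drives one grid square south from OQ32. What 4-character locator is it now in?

Latitude square 2; −1 → 1.
The longitude characters are unchanged.

OQ31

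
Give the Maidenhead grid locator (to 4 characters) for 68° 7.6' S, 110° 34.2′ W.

DC41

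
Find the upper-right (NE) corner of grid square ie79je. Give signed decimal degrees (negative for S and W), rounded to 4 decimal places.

-40.7917, -5.1667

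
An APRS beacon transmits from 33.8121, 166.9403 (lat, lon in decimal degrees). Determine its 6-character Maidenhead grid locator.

RM33lt

Offset from 180°W / 90°S: lon 346.9403°, lat 123.8121°.
Field (20°×10°, letters A–R): 346.9403/20 → 17 → R, 123.8121/10 → 12 → M; chars RM.
Square (2°×1°, digits 0–9): 6.9403/2 → 3, 3.8121/1 → 3; chars 33.
Subsquare (5′×2.5′, letters a–x): 0.9403/0.0833333 → 11 → l, 0.8121/0.0416667 → 19 → t; chars lt.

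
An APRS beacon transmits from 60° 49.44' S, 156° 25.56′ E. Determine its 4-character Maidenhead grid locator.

Shift to the Maidenhead origin (180°W, 90°S): lon 336.43, lat 29.18.
Field: lon ⌊336.43/20⌋ = 16 → Q; lat ⌊29.18/10⌋ = 2 → C.
Square: lon ⌊16.43/2⌋ = 8; lat ⌊9.18/1⌋ = 9.

QC89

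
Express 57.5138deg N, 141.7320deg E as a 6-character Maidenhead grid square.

QO07um

Offset from 180°W / 90°S: lon 321.7320°, lat 147.5138°.
Field: 321.7320/20 → 16 → Q, 147.5138/10 → 14 → O; chars QO.
Square: 1.7320/2 → 0, 7.5138/1 → 7; chars 07.
Subsquare: 1.7320/0.0833333 → 20 → u, 0.5138/0.0416667 → 12 → m; chars um.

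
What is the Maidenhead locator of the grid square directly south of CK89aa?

Latitude subsquare a = 0; −1 → -1, wraps to 23 = x, carry into square.
Latitude square 9; −1 → 8.
The longitude characters are unchanged.

CK88ax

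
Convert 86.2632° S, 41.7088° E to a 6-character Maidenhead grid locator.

Shift to the Maidenhead origin (180°W, 90°S): lon 221.7088, lat 3.7368.
Field: 221.7088/20 → 11 → L, 3.7368/10 → 0 → A; chars LA.
Square: 1.7088/2 → 0, 3.7368/1 → 3; chars 03.
Subsquare: 1.7088/0.0833333 → 20 → u, 0.7368/0.0416667 → 17 → r; chars ur.

LA03ur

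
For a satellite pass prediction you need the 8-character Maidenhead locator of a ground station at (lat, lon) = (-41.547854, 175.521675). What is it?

Offset from 180°W / 90°S: lon 355.52167°, lat 48.45215°.
Field: 355.52167/20 → 17 → R, 48.45215/10 → 4 → E; chars RE.
Square: 15.52167/2 → 7, 8.45215/1 → 8; chars 78.
Subsquare: 1.52167/0.0833333 → 18 → s, 0.45215/0.0416667 → 10 → k; chars sk.
Extended square: 0.02167/0.00833333 → 2, 0.03548/0.00416667 → 8; chars 28.

RE78sk28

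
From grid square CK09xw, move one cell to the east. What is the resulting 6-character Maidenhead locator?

Longitude subsquare x = 23; +1 → 24, wraps to 0 = a, carry into square.
Longitude square 0; +1 → 1.
The latitude characters are unchanged.

CK19aw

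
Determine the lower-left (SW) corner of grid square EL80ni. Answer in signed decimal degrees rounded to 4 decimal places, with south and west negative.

Field E=4, L=11: +4·20° lon, +11·10° lat → SW at lon -100°, lat 20°.
Square 8, 0: +8·2° lon, +0·1° lat → SW at lon -84°, lat 20°.
Subsquare n=13, i=8: +13·0.0833333° lon, +8·0.0416667° lat → SW at lon -82.9167°, lat 20.3333°.
latitude 20.3333, longitude -82.9167.

20.3333, -82.9167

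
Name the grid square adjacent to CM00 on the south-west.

BL99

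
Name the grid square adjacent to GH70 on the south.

GG79

Latitude square 0; −1 → -1, wraps to 9, carry into field.
Latitude field H = 7; −1 → 6 = G.
The longitude characters are unchanged.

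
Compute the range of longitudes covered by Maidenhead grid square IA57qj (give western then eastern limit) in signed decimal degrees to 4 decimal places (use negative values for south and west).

Field I=8, A=0: +8·20° lon, +0·10° lat → SW at lon -20°, lat -90°.
Square 5, 7: +5·2° lon, +7·1° lat → SW at lon -10°, lat -83°.
Subsquare q=16, j=9: +16·0.0833333° lon, +9·0.0416667° lat → SW at lon -8.66667°, lat -82.625°.
Cell spans 0.0833333° lon × 0.0416667° lat.
west -8.6667, east -8.5833.

-8.6667, -8.5833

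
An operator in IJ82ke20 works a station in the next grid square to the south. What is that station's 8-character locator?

IJ82kd29

Latitude extended square 0; −1 → -1, wraps to 9, carry into subsquare.
Latitude subsquare e = 4; −1 → 3 = d.
The longitude characters are unchanged.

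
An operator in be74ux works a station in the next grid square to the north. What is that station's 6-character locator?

BE75ua

Latitude subsquare x = 23; +1 → 24, wraps to 0 = a, carry into square.
Latitude square 4; +1 → 5.
The longitude characters are unchanged.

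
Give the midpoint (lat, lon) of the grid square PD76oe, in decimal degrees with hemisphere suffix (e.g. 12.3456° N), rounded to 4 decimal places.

53.8125° S, 135.2083° E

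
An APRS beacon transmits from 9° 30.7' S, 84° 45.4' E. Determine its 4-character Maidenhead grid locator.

Shift to the Maidenhead origin (180°W, 90°S): lon 264.76, lat 80.49.
Field (20°×10°, letters A–R): 264.76/20 → 13 → N, 80.49/10 → 8 → I; chars NI.
Square (2°×1°, digits 0–9): 4.76/2 → 2, 0.49/1 → 0; chars 20.

NI20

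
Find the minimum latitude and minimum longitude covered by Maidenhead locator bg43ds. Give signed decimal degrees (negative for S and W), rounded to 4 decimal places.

-26.2500, -151.7500

Field B=1, G=6: +1·20° lon, +6·10° lat → SW at lon -160°, lat -30°.
Square 4, 3: +4·2° lon, +3·1° lat → SW at lon -152°, lat -27°.
Subsquare d=3, s=18: +3·0.0833333° lon, +18·0.0416667° lat → SW at lon -151.75°, lat -26.25°.
latitude -26.2500, longitude -151.7500.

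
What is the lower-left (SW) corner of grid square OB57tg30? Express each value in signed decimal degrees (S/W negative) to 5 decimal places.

-72.75000, 111.60833

Field O=14, B=1: +14·20° lon, +1·10° lat → SW at lon 100°, lat -80°.
Square 5, 7: +5·2° lon, +7·1° lat → SW at lon 110°, lat -73°.
Subsquare t=19, g=6: +19·0.0833333° lon, +6·0.0416667° lat → SW at lon 111.583°, lat -72.75°.
Extended square 3, 0: +3·0.00833333° lon, +0·0.00416667° lat → SW at lon 111.608°, lat -72.75°.
latitude -72.75000, longitude 111.60833.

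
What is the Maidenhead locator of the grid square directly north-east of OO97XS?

PO07at

Longitude subsquare x = 23; +1 → 24, wraps to 0 = a, carry into square.
Longitude square 9; +1 → 10, wraps to 0, carry into field.
Longitude field O = 14; +1 → 15 = P.
Latitude subsquare s = 18; +1 → 19 = t.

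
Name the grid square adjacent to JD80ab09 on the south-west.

JD70xb98

Longitude extended square 0; −1 → -1, wraps to 9, carry into subsquare.
Longitude subsquare a = 0; −1 → -1, wraps to 23 = x, carry into square.
Longitude square 8; −1 → 7.
Latitude extended square 9; −1 → 8.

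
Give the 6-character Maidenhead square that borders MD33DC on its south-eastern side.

MD33eb

Longitude subsquare d = 3; +1 → 4 = e.
Latitude subsquare c = 2; −1 → 1 = b.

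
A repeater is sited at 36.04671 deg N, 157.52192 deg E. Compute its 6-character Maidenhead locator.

Add 180° to longitude and 90° to latitude: 337.5219, 126.0467.
Field: 337.5219/20 → 16 → Q, 126.0467/10 → 12 → M; chars QM.
Square: 17.5219/2 → 8, 6.0467/1 → 6; chars 86.
Subsquare: 1.5219/0.0833333 → 18 → s, 0.0467/0.0416667 → 1 → b; chars sb.

QM86sb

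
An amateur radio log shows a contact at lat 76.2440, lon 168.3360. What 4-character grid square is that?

RQ46

Shift to the Maidenhead origin (180°W, 90°S): lon 348.34, lat 166.24.
Field (20°×10°, letters A–R): 348.34/20 → 17 → R, 166.24/10 → 16 → Q; chars RQ.
Square (2°×1°, digits 0–9): 8.34/2 → 4, 6.24/1 → 6; chars 46.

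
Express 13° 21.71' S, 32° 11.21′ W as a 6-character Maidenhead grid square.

Shift to the Maidenhead origin (180°W, 90°S): lon 147.8132, lat 76.6382.
Field (20°×10°, letters A–R): lon ⌊147.8132/20⌋ = 7 → H; lat ⌊76.6382/10⌋ = 7 → H.
Square (2°×1°, digits 0–9): lon ⌊7.8132/2⌋ = 3; lat ⌊6.6382/1⌋ = 6.
Subsquare (5′×2.5′, letters a–x): lon ⌊1.8132/0.0833333⌋ = 21 → v; lat ⌊0.6382/0.0416667⌋ = 15 → p.

HH36vp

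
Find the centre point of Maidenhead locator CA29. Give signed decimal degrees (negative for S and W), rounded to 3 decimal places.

Field C=2, A=0: +2·20° lon, +0·10° lat → SW at lon -140°, lat -90°.
Square 2, 9: +2·2° lon, +9·1° lat → SW at lon -136°, lat -81°.
Cell spans 2° lon × 1° lat. Centre is SW corner plus half of each.
latitude -80.500, longitude -135.000.

-80.500, -135.000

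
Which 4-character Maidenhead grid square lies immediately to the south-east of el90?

FK09

Longitude square 9; +1 → 10, wraps to 0, carry into field.
Longitude field E = 4; +1 → 5 = F.
Latitude square 0; −1 → -1, wraps to 9, carry into field.
Latitude field L = 11; −1 → 10 = K.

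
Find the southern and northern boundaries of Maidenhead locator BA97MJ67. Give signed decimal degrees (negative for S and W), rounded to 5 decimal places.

-82.59583, -82.59167

Field B=1, A=0: +1·20° lon, +0·10° lat → SW at lon -160°, lat -90°.
Square 9, 7: +9·2° lon, +7·1° lat → SW at lon -142°, lat -83°.
Subsquare m=12, j=9: +12·0.0833333° lon, +9·0.0416667° lat → SW at lon -141°, lat -82.625°.
Extended square 6, 7: +6·0.00833333° lon, +7·0.00416667° lat → SW at lon -140.95°, lat -82.5958°.
Cell spans 0.00833333° lon × 0.00416667° lat.
south -82.59583, north -82.59167.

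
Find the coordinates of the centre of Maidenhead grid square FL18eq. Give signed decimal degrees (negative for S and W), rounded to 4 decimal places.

28.6875, -77.6250

Field F=5, L=11: +5·20° lon, +11·10° lat → SW at lon -80°, lat 20°.
Square 1, 8: +1·2° lon, +8·1° lat → SW at lon -78°, lat 28°.
Subsquare e=4, q=16: +4·0.0833333° lon, +16·0.0416667° lat → SW at lon -77.6667°, lat 28.6667°.
Cell spans 0.0833333° lon × 0.0416667° lat. Centre is SW corner plus half of each.
latitude 28.6875, longitude -77.6250.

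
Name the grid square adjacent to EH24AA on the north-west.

EH14xb

Longitude subsquare a = 0; −1 → -1, wraps to 23 = x, carry into square.
Longitude square 2; −1 → 1.
Latitude subsquare a = 0; +1 → 1 = b.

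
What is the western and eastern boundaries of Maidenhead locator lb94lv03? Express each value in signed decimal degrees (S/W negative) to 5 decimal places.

58.91667, 58.92500

Field L=11, B=1: +11·20° lon, +1·10° lat → SW at lon 40°, lat -80°.
Square 9, 4: +9·2° lon, +4·1° lat → SW at lon 58°, lat -76°.
Subsquare l=11, v=21: +11·0.0833333° lon, +21·0.0416667° lat → SW at lon 58.9167°, lat -75.125°.
Extended square 0, 3: +0·0.00833333° lon, +3·0.00416667° lat → SW at lon 58.9167°, lat -75.1125°.
Cell spans 0.00833333° lon × 0.00416667° lat.
west 58.91667, east 58.92500.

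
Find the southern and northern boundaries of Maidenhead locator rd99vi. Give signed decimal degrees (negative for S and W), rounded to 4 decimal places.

-50.6667, -50.6250

Field R=17, D=3: +17·20° lon, +3·10° lat → SW at lon 160°, lat -60°.
Square 9, 9: +9·2° lon, +9·1° lat → SW at lon 178°, lat -51°.
Subsquare v=21, i=8: +21·0.0833333° lon, +8·0.0416667° lat → SW at lon 179.75°, lat -50.6667°.
Cell spans 0.0833333° lon × 0.0416667° lat.
south -50.6667, north -50.6250.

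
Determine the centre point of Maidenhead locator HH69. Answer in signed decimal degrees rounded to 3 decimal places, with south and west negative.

-10.500, -27.000

Field H=7, H=7: +7·20° lon, +7·10° lat → SW at lon -40°, lat -20°.
Square 6, 9: +6·2° lon, +9·1° lat → SW at lon -28°, lat -11°.
Cell spans 2° lon × 1° lat. Centre is SW corner plus half of each.
latitude -10.500, longitude -27.000.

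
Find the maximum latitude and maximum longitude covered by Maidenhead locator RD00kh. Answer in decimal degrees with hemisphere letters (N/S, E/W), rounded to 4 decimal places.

59.6667° S, 160.9167° E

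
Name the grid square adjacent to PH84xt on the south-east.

Longitude subsquare x = 23; +1 → 24, wraps to 0 = a, carry into square.
Longitude square 8; +1 → 9.
Latitude subsquare t = 19; −1 → 18 = s.

PH94as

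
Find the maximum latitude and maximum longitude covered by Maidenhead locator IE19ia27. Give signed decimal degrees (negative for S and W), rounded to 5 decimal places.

-40.96667, -17.30833

Field I=8, E=4: +8·20° lon, +4·10° lat → SW at lon -20°, lat -50°.
Square 1, 9: +1·2° lon, +9·1° lat → SW at lon -18°, lat -41°.
Subsquare i=8, a=0: +8·0.0833333° lon, +0·0.0416667° lat → SW at lon -17.3333°, lat -41°.
Extended square 2, 7: +2·0.00833333° lon, +7·0.00416667° lat → SW at lon -17.3167°, lat -40.9708°.
Cell spans 0.00833333° lon × 0.00416667° lat. NE corner is SW corner plus one full cell.
latitude -40.96667, longitude -17.30833.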